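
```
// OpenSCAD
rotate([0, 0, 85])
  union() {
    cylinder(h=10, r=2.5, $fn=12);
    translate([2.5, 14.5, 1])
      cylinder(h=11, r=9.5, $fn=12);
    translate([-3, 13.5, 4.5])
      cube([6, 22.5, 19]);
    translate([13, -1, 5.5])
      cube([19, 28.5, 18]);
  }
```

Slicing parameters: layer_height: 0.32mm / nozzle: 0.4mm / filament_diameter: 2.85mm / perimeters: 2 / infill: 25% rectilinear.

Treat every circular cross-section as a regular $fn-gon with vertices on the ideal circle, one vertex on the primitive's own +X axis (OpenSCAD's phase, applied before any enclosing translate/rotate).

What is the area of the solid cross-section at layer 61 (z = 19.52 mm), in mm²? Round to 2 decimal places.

At z = 19.52 mm: the cylinder is absent (z outside [0, 10]); the cylinder at (2.5, 14.5) is not intersected at this z (z outside [1, 12]); the cube at (-3, 13.5) (footprint 6×22.5) is included at this height (area 135.00 mm²); the cube at (13, -1) (footprint 19×28.5) is included at this height (area 541.50 mm²); Combining (union): the 2 present regions are separate (no shared area or edge), so areas and boundary lengths simply add and each stays a separate island — area = 676.50 mm²; (whole slice rotated 85° about Z — lengths, areas and connectivity unchanged). Overall, the cross-section has 2 separate islands. Net area = 676.50 mm².

676.50 mm²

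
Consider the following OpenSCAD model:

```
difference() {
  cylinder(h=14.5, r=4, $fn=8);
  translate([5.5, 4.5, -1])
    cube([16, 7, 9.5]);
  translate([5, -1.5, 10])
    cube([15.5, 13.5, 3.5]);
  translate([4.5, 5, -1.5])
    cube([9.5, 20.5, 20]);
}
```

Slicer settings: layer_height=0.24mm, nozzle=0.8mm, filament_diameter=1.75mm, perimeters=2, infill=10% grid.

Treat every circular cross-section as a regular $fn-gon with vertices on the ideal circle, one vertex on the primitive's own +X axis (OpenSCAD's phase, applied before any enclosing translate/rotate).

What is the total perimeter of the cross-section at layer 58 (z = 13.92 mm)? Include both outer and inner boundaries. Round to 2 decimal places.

24.49 mm

At z = 13.92 mm: the cylinder: section is a regular 8-gon, circumradius r=4 (perimeter = 2·8·4.000·sin(180°/8) = 24.49 mm); the cube at (5.5, 4.5) does not reach this height (z outside [-1, 8.5]); the cube at (5, -1.5) is not intersected at this z (z outside [10, 13.5]); the cube at (4.5, 5) is present — its section is the full 9.5×20.5 rectangle (perimeter 60.00 mm); After the difference (first − rest): starting from the r=4 cylinder, the 9.5×20.5 cube at (4.5, 5) misses the remaining region (no effect) — boundary = 24.49 mm. Overall, the cross-section is a single solid region. Total boundary length (outer) = 24.49 mm.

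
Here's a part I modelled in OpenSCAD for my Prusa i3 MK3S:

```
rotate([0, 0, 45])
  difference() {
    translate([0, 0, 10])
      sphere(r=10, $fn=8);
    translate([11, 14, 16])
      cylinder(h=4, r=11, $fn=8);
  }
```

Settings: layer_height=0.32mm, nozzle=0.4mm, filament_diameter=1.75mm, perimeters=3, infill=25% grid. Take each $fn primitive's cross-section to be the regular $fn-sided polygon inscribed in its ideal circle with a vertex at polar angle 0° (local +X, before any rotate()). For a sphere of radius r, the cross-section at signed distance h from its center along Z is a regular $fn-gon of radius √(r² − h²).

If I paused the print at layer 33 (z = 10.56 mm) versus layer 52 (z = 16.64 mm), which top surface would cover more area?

layer 33 (z = 10.56 mm)

Layer 33 (z = 10.56): the r=10 sphere slices to a regular 8-gon of circumradius 9.984 (√(r²−h²) with h=0.56 from center) (area = (8/2)·9.984²·sin(360°/8) = 281.96 mm²); the cylinder at (11, 14) is not intersected at this z (z outside [16, 20]); Taking the first minus the rest: none of the subtracted shapes is present at this height, so the r=10 sphere is unchanged — area = 281.96 mm²; (rotated 45° about Z; rotation is an isometry so areas/perimeters/island counts are preserved). So its area = 281.96 mm². Layer 52 (z = 16.64): the sphere: section is a regular 8-gon, circumradius = √(r²−h²) = √(10²−6.64²) = 7.477 (area = (8/2)·7.477²·sin(360°/8) = 158.14 mm²); the r=11 cylinder at (11, 14) contributes a regular 8-gon of circumradius 11 (area = (8/2)·11.000²·sin(360°/8) = 342.24 mm²); Subtracting the remaining from the first: starting from the r=10 sphere (158.14 mm²), the r=11 cylinder at (11, 14) misses the remaining region (no effect) — area = 158.14 mm²; (rotated 45° about Z; rotation is an isometry so areas/perimeters/island counts are preserved). So its area = 158.14 mm². Layer 33 is larger (281.96 vs 158.14 mm²).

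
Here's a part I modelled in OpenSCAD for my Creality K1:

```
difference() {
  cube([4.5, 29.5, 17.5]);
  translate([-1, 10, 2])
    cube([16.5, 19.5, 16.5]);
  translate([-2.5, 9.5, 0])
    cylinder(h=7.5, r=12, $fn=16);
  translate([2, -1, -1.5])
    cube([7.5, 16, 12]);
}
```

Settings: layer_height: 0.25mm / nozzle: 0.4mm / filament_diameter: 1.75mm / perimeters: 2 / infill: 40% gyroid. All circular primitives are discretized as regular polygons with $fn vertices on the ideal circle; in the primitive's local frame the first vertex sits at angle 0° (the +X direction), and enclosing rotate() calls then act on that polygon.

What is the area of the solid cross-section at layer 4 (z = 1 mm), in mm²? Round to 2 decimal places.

At z = 1 mm: the 4.5×29.5 cube contributes its full rectangle (area 132.75 mm²); the cube at (-1, 10) is absent (z outside [2, 18.5]); the r=12 cylinder at (-2.5, 9.5) gives a regular 16-gon of circumradius 12 (constant along its height) (area = (16/2)·12.000²·sin(360°/16) = 440.85 mm²); the cube at (2, -1) is present — its section is the full 7.5×16 rectangle (area 120.00 mm²); Subtracting the remaining from the first: starting from the 4.5×29.5 cube (132.75 mm²), the r=12 cylinder at (-2.5, 9.5) partially overlaps it — only the 91.14 mm² overlap (of its 440.85 mm²) is removed, clipping the outline; the 7.5×16 cube at (2, -1) partially overlaps it — only the 0.00 mm² overlap (of its 120.00 mm²) is removed, clipping the outline — area = 41.61 mm². Overall, the cross-section is a single solid region. Net area = 41.61 mm².

41.61 mm²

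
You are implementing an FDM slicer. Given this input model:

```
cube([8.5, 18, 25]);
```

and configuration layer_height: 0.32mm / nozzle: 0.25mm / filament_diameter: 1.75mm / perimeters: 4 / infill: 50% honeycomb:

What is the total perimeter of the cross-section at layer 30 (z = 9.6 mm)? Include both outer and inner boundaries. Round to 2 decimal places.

53.00 mm

At z = 9.6 mm: the cube is present — its section is the full 8.5×18 rectangle (perimeter 53.00 mm). Overall, the cross-section is a single solid region. Total boundary length (outer) = 53.00 mm.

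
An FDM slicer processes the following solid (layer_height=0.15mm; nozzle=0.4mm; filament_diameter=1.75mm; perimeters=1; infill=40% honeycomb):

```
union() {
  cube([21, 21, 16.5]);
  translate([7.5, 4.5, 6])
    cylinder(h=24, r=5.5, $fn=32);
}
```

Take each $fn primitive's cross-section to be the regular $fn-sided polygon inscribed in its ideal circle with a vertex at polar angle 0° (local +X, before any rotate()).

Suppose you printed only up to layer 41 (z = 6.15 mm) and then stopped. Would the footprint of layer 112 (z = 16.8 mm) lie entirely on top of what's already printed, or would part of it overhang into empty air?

entirely on top

Compare the two slices. At z = 6.15: the 21×21 cube contributes its full rectangle (area 441.00 mm²); the r=5.5 cylinder at (7.5, 4.5) contributes a regular 32-gon of circumradius 5.5 (area = (32/2)·5.500²·sin(360°/32) = 94.42 mm²); Merging all regions: the regions partially overlap — summed areas 535.42 mm² minus the doubly-counted overlap 90.24 mm² gives 445.18 mm² — area = 445.18 mm². At z = 16.8: the cube is absent (z outside [0, 16.5]); the r=5.5 cylinder at (7.5, 4.5) gives a regular 32-gon of circumradius 5.5 (constant along its height) (area = (32/2)·5.500²·sin(360°/32) = 94.42 mm²); Taking the union: only the r=5.5 cylinder at (7.5, 4.5) is present, so the union is just that shape — area = 94.42 mm². Checking containment: the cross-section at z = 16.8 is a subset of the cross-section at z = 6.15.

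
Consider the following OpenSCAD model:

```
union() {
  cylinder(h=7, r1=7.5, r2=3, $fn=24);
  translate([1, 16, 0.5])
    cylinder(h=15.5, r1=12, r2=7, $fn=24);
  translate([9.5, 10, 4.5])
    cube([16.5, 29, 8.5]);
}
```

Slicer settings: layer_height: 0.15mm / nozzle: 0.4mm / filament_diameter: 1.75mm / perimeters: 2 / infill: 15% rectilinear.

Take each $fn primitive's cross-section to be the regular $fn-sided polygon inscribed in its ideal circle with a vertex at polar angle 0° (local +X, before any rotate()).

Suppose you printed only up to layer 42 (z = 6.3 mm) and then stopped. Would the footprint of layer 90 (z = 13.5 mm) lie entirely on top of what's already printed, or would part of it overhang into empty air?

Compare the two slices. At z = 6.3: the cone (r1=7.5→r2=3) has section circumradius 3.450 here — a regular 24-gon (area = (24/2)·3.450²·sin(360°/24) = 36.97 mm²); the cone at (1, 16) (r1=12→r2=7) has section circumradius 10.129 here — a regular 24-gon (area = (24/2)·10.129²·sin(360°/24) = 318.65 mm²); the cube at (9.5, 10) is present — its section is the full 16.5×29 rectangle (area 478.50 mm²); Combining (union): the regions partially overlap — summed areas 834.12 mm² minus the doubly-counted overlap 11.53 mm² gives 822.58 mm² — area = 822.58 mm². At z = 13.5: the cone does not reach this height (z outside [0, 7]); the cone at (1, 16) (r1=12→r2=7) has section circumradius 7.806 here — a regular 24-gon (area = (24/2)·7.806²·sin(360°/24) = 189.27 mm²); the cube at (9.5, 10) is absent (z outside [4.5, 13]); Merging all regions: only the cone at (1, 16) is present, so the union is just that shape — area = 189.27 mm². Checking containment: the cross-section at z = 13.5 is a subset of the cross-section at z = 6.3.

entirely on top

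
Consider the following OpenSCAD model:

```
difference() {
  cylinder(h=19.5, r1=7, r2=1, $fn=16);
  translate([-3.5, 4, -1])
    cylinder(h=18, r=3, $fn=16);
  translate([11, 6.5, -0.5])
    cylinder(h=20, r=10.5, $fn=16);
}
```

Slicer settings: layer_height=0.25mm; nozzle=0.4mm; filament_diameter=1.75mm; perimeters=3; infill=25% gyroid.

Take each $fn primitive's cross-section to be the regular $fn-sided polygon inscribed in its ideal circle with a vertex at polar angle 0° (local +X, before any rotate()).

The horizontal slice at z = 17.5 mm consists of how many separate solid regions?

1

At z = 17.5 mm: the cone contributes a regular 16-gon of circumradius 1.615 (interpolated between r1=7 and r2=1 at t=0.897); the cylinder at (-3.5, 4) is not intersected at this z (z outside [-1, 17]); the r=10.5 cylinder at (11, 6.5) gives a regular 16-gon of circumradius 10.5 (constant along its height); Taking the first minus the rest: starting from the cone, the r=10.5 cylinder at (11, 6.5) misses the remaining region (no effect) — 1 connected region. The result has 1 disconnected region.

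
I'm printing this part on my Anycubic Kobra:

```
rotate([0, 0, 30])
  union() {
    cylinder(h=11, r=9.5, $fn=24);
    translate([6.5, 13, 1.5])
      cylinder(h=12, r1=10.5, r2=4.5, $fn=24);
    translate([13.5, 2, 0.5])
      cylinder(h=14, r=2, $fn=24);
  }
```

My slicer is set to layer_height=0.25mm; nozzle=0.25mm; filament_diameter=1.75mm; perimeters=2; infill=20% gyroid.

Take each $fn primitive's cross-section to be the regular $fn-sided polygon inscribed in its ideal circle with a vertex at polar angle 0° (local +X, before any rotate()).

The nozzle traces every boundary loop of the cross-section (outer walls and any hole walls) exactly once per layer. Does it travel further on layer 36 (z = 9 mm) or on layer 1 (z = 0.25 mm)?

layer 36 (z = 9 mm)

Layer 36 (z = 9): the r=9.5 cylinder contributes a regular 24-gon of circumradius 9.5 (perimeter = 2·24·9.500·sin(180°/24) = 59.52 mm); the cone at (6.5, 13) (r1=10.5→r2=4.5) has section circumradius 6.750 here — a regular 24-gon (perimeter = 2·24·6.750·sin(180°/24) = 42.29 mm); the cylinder at (13.5, 2): section is a regular 24-gon, circumradius r=2 (perimeter = 2·24·2.000·sin(180°/24) = 12.53 mm); Combining (union): the regions partially overlap (shared area 7.59 mm²), so the edge portions inside another operand are dropped and the merged outline is re-measured after clipping — boundary = 99.96 mm; (whole slice rotated 30° about Z — lengths, areas and connectivity unchanged). So its perimeter = 99.96 mm. Layer 1 (z = 0.25): the r=9.5 cylinder contributes a regular 24-gon of circumradius 9.5 (perimeter = 2·24·9.500·sin(180°/24) = 59.52 mm); the cone at (6.5, 13) is absent (z outside [1.5, 13.5]); the cylinder at (13.5, 2) does not reach this height (z outside [0.5, 14.5]); Merging all regions: only the r=9.5 cylinder is present, so the union is just that shape — boundary = 59.52 mm; (whole slice rotated 30° about Z — lengths, areas and connectivity unchanged). So its perimeter = 59.52 mm. Layer 36 is larger (99.96 vs 59.52 mm).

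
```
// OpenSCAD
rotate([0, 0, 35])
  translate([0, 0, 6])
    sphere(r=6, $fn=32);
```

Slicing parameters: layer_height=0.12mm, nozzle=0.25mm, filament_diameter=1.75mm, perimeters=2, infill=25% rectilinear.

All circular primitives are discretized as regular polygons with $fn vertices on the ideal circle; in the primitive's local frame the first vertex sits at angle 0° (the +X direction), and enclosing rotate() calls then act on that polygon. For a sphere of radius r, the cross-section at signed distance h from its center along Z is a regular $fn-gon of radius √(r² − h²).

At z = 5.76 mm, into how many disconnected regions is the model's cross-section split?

At z = 5.76 mm: the r=6 sphere contributes a regular 32-gon of circumradius √(6²−0.24²) = 5.995; (whole slice rotated 35° about Z — lengths, areas and connectivity unchanged). The result has 1 disconnected region.

1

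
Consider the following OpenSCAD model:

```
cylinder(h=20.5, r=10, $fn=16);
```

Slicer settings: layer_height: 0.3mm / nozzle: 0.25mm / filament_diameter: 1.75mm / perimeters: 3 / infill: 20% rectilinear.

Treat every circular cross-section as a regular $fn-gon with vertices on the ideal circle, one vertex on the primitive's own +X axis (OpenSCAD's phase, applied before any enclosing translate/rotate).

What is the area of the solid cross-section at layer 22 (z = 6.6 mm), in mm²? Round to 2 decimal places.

306.15 mm²

At z = 6.6 mm: the r=10 cylinder contributes a regular 16-gon of circumradius 10 (area = (16/2)·10.000²·sin(360°/16) = 306.15 mm²). Overall, the cross-section is a single solid region. Net area = 306.15 mm².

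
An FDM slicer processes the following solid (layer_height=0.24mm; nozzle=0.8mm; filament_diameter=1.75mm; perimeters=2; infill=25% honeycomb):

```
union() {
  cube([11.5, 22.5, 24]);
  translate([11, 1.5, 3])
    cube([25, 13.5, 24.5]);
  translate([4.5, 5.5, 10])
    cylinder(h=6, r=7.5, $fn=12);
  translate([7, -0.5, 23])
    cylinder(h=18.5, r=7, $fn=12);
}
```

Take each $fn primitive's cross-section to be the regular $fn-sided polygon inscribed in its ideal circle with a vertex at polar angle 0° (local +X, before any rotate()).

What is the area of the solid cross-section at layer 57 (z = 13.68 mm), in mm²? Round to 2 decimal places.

At z = 13.68 mm: the cube (footprint 11.5×22.5) is included at this height (area 258.75 mm²); the cube at (11, 1.5) (footprint 25×13.5) is included at this height (area 337.50 mm²); the cylinder at (4.5, 5.5): section is a regular 12-gon, circumradius r=7.5 (area = (12/2)·7.500²·sin(360°/12) = 168.75 mm²); the cylinder at (7, -0.5) is absent (z outside [23, 41.5]); Combining (union): the regions partially overlap — summed areas 765.00 mm² minus the doubly-counted overlap 140.59 mm² gives 624.41 mm² — area = 624.41 mm². Overall, the cross-section is a single solid region. Net area = 624.41 mm².

624.41 mm²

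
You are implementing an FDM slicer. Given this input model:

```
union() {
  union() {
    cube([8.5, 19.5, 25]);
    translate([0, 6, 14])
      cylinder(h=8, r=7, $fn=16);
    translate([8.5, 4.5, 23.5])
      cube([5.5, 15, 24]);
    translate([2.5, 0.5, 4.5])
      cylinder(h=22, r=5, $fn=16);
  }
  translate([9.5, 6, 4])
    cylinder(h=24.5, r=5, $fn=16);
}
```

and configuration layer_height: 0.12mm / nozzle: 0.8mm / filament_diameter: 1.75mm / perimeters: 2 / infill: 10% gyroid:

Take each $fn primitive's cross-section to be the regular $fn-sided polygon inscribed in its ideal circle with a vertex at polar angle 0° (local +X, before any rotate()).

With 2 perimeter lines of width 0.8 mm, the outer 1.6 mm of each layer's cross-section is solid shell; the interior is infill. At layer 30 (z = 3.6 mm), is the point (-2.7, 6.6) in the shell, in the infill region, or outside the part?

At z = 3.6 mm: the cube (footprint 8.5×19.5) is included at this height; the cylinder at (0, 6) does not reach this height (z outside [14, 22]); the cube at (8.5, 4.5) is absent (z outside [23.5, 47.5]); the cylinder at (2.5, 0.5) is not intersected at this z (z outside [4.5, 26.5]); Taking the union: only the 8.5×19.5 cube is present, so the union is just that shape — 1 connected region; the cylinder at (9.5, 6) is not intersected at this z (z outside [4, 28.5]); Merging all regions: only the result so far is present, so the union is just that shape — 1 connected region. Overall, the cross-section is a single solid region. The nearest boundary edge runs (0.00, 19.50)→(0.00, 0.00); distance from the point to it = 2.70 mm. The point is not inside any of the regions above, so it lies outside the cross-section (2.70 mm from the nearest boundary).

outside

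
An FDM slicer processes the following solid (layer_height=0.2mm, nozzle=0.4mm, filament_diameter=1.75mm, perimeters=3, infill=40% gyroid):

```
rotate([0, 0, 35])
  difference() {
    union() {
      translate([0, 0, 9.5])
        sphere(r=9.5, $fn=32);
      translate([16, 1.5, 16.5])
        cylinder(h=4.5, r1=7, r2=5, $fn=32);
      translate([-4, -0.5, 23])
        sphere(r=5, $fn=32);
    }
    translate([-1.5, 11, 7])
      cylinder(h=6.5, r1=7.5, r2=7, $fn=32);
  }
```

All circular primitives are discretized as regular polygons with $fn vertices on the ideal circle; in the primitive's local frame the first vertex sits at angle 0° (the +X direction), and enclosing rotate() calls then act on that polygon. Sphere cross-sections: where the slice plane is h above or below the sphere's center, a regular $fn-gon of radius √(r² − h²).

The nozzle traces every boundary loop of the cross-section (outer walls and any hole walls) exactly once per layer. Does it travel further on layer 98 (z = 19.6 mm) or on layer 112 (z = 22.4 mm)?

layer 98 (z = 19.6 mm)

Layer 98 (z = 19.6): the sphere does not reach this height (|z−center|=10.100 > r=9.5); the cone at (16, 1.5): at t=0.689 of its height the radius interpolates to r₁+(r₂−r₁)t = 5.622, giving a regular 32-gon of that circumradius (perimeter = 2·32·5.622·sin(180°/32) = 35.27 mm); the r=5 sphere at (-4, -0.5) contributes a regular 32-gon of circumradius √(5²−3.4²) = 3.666 (perimeter = 2·32·3.666·sin(180°/32) = 23.00 mm); Taking the union: the 2 present regions are separate (no shared area or edge), so areas and boundary lengths simply add and each stays a separate island — boundary = 58.27 mm; the cone at (-1.5, 11) is not intersected at this z (z outside [7, 13.5]); After the difference (first − rest): none of the subtracted shapes is present at this height, so the result so far is unchanged — boundary = 58.27 mm; (rotated 35° about Z; rotation is an isometry so areas/perimeters/island counts are preserved). So its perimeter = 58.27 mm. Layer 112 (z = 22.4): the sphere is absent (|z−center|=12.900 > r=9.5); the cone at (16, 1.5) is absent (z outside [16.5, 21]); the r=5 sphere at (-4, -0.5) contributes a regular 32-gon of circumradius √(5²−0.6²) = 4.964 (perimeter = 2·32·4.964·sin(180°/32) = 31.14 mm); Combining (union): only the r=5 sphere at (-4, -0.5) is present, so the union is just that shape — boundary = 31.14 mm; the cone at (-1.5, 11) does not reach this height (z outside [7, 13.5]); Subtracting the remaining from the first: none of the subtracted shapes is present at this height, so that combined region is unchanged — boundary = 31.14 mm; (whole slice rotated 35° about Z — lengths, areas and connectivity unchanged). So its perimeter = 31.14 mm. Layer 98 is larger (58.27 vs 31.14 mm).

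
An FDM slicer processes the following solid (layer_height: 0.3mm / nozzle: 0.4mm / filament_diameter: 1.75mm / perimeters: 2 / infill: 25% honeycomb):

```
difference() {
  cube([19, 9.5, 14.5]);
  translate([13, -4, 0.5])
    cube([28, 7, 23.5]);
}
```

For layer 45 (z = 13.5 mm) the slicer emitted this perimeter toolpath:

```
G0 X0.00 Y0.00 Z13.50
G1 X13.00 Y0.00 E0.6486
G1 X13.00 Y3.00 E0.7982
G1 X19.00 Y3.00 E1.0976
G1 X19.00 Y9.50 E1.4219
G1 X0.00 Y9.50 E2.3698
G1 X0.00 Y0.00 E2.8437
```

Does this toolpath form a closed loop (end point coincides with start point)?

Start point (G0): (0.00, 0.00). End point (last G1): the path returns to the start — closed.

yes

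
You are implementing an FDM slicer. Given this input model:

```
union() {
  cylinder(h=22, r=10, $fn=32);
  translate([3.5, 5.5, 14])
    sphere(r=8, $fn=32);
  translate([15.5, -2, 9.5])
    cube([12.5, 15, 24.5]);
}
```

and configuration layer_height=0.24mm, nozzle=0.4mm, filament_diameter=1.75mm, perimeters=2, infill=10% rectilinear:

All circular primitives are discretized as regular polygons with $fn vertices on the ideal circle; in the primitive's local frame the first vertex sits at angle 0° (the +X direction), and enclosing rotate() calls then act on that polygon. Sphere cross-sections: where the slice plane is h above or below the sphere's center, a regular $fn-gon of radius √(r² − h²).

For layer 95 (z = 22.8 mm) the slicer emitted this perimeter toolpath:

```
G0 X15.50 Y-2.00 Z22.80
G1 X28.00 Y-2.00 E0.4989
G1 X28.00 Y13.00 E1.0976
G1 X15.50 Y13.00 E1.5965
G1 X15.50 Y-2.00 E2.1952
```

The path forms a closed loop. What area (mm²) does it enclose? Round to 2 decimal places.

187.50 mm²

Apply the shoelace formula to the sequence of (X, Y) vertices; enclosed area = 187.50 mm².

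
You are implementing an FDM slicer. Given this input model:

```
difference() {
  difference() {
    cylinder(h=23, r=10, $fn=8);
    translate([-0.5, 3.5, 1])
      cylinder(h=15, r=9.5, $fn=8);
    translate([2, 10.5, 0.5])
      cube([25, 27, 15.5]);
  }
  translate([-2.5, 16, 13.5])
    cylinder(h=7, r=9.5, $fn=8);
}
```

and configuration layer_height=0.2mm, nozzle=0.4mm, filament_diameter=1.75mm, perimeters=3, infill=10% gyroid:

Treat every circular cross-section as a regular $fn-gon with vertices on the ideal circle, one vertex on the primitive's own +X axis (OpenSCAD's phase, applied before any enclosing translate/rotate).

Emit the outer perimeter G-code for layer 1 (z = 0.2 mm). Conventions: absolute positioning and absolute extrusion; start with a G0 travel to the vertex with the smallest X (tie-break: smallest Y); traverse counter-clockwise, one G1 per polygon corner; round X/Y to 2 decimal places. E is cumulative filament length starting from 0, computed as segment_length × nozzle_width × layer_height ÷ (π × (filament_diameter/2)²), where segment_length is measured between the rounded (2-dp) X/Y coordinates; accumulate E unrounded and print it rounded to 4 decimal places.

At z = 0.2 mm: the cylinder: section is a regular 8-gon, circumradius r=10; the cylinder at (-0.5, 3.5) does not reach this height (z outside [1, 16]); the cube at (2, 10.5) does not reach this height (z outside [0.5, 16]); After the difference (first − rest): none of the subtracted shapes is present at this height, so the r=10 cylinder is unchanged — 1 connected region; the cylinder at (-2.5, 16) is absent (z outside [13.5, 20.5]); Taking the first minus the rest: none of the subtracted shapes is present at this height, so that combined region is unchanged — 1 connected region. The outline is a single polygon with 8 vertices. Extrusion per mm of travel: 0.4 × 0.2 / (π × 0.875²) = 0.033260. Accumulating E over each segment gives final E = 2.0363.

G0 X-10.00 Y0.00 Z0.20
G1 X-7.07 Y-7.07 E0.2545
G1 X0.00 Y-10.00 E0.5091
G1 X7.07 Y-7.07 E0.7636
G1 X10.00 Y0.00 E1.0182
G1 X7.07 Y7.07 E1.2727
G1 X0.00 Y10.00 E1.5273
G1 X-7.07 Y7.07 E1.7818
G1 X-10.00 Y0.00 E2.0363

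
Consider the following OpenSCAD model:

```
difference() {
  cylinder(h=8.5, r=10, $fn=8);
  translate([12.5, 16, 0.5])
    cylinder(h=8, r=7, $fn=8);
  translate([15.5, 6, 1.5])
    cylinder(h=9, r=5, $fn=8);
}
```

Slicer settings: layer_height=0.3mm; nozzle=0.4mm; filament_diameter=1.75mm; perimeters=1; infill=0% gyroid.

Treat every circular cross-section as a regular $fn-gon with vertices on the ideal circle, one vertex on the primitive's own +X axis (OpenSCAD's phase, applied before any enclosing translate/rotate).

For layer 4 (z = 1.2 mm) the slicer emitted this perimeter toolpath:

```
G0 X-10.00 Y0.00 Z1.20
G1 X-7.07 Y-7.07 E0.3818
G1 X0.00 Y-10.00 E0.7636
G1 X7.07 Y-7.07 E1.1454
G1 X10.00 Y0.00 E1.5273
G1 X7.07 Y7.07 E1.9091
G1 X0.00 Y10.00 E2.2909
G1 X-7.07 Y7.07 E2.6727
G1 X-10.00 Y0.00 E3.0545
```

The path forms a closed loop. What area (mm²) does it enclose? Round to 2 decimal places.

282.80 mm²

Apply the shoelace formula to the sequence of (X, Y) vertices; enclosed area = 282.80 mm².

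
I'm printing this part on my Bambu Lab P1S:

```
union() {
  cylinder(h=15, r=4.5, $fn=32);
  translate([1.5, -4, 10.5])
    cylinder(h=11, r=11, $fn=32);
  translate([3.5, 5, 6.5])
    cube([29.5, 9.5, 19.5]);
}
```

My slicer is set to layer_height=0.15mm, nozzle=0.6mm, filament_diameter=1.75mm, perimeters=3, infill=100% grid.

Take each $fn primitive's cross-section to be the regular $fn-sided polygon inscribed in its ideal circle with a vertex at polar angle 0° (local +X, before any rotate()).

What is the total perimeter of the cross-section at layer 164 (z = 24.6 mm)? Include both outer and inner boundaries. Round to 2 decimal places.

At z = 24.6 mm: the cylinder is not intersected at this z (z outside [0, 15]); the cylinder at (1.5, -4) does not reach this height (z outside [10.5, 21.5]); the cube at (3.5, 5) is present — its section is the full 29.5×9.5 rectangle (perimeter 78.00 mm); Taking the union: only the 29.5×9.5 cube at (3.5, 5) is present, so the union is just that shape — boundary = 78.00 mm. Overall, the cross-section is a single solid region. Total boundary length (outer) = 78.00 mm.

78.00 mm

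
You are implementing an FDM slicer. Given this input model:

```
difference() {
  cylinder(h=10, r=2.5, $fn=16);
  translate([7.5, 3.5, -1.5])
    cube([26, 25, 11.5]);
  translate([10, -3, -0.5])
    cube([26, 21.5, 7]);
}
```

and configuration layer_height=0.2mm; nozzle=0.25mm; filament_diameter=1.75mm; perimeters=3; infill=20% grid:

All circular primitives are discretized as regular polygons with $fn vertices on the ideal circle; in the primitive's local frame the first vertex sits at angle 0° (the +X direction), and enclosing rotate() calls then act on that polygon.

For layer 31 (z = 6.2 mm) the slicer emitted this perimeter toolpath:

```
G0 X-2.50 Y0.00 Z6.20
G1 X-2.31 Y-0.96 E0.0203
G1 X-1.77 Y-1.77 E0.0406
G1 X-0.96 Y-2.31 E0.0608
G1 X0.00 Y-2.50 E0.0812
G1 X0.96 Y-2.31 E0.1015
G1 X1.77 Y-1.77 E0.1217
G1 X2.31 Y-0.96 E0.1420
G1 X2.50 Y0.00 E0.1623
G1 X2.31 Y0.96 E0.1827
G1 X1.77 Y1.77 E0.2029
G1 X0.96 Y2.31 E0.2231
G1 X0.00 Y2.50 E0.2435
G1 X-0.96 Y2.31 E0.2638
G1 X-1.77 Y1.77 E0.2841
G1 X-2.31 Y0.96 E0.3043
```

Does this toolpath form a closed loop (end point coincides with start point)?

no

Start point (G0): (-2.50, 0.00). End point (last G1): the path does not return to the start — open.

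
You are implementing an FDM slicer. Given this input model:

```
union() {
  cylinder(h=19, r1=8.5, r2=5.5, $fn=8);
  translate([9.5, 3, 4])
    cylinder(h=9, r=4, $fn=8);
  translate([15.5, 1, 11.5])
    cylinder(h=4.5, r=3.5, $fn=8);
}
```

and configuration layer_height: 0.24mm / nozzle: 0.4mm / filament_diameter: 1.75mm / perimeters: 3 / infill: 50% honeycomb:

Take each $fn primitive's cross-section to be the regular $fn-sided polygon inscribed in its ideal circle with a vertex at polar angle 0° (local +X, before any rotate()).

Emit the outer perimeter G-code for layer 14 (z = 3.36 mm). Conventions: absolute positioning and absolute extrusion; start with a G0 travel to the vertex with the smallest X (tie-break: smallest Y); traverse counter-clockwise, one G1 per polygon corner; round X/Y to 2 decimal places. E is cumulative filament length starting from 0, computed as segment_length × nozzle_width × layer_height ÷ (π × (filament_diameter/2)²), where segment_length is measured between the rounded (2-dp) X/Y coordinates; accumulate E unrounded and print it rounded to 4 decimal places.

G0 X-7.97 Y0.00 Z3.36
G1 X-5.64 Y-5.64 E0.2436
G1 X0.00 Y-7.97 E0.4871
G1 X5.64 Y-5.64 E0.7307
G1 X7.97 Y0.00 E0.9742
G1 X5.64 Y5.64 E1.2178
G1 X0.00 Y7.97 E1.4613
G1 X-5.64 Y5.64 E1.7049
G1 X-7.97 Y0.00 E1.9485

At z = 3.36 mm: the cone: at t=0.177 of its height the radius interpolates to r₁+(r₂−r₁)t = 7.969, giving a regular 8-gon of that circumradius; the cylinder at (9.5, 3) is not intersected at this z (z outside [4, 13]); the cylinder at (15.5, 1) is not intersected at this z (z outside [11.5, 16]); Combining (union): only the cone is present, so the union is just that shape — 1 connected region. The outline is a single polygon with 8 vertices. Extrusion per mm of travel: 0.4 × 0.24 / (π × 0.875²) = 0.039912. Accumulating E over each segment gives final E = 1.9485.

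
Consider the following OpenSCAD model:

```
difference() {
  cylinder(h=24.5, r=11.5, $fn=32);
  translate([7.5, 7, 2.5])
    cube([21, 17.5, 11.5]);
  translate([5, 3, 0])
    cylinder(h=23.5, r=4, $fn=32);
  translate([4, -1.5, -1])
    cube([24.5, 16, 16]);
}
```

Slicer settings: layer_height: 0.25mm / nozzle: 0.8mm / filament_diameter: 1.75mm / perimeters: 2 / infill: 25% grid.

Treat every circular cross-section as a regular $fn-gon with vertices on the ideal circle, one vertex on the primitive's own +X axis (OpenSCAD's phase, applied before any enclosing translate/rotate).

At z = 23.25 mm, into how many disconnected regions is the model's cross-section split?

1

At z = 23.25 mm: the r=11.5 cylinder gives a regular 32-gon of circumradius 11.5 (constant along its height); the cube at (7.5, 7) is absent (z outside [2.5, 14]); the r=4 cylinder at (5, 3) gives a regular 32-gon of circumradius 4 (constant along its height); the cube at (4, -1.5) is absent (z outside [-1, 15]); Subtracting the remaining from the first: starting from the r=11.5 cylinder, the r=4 cylinder at (5, 3) lies wholly inside it (removes its full 49.94 mm² and its 25.09 mm outline becomes a hole wall) — 1 connected region with 1 hole. The result has 1 disconnected region.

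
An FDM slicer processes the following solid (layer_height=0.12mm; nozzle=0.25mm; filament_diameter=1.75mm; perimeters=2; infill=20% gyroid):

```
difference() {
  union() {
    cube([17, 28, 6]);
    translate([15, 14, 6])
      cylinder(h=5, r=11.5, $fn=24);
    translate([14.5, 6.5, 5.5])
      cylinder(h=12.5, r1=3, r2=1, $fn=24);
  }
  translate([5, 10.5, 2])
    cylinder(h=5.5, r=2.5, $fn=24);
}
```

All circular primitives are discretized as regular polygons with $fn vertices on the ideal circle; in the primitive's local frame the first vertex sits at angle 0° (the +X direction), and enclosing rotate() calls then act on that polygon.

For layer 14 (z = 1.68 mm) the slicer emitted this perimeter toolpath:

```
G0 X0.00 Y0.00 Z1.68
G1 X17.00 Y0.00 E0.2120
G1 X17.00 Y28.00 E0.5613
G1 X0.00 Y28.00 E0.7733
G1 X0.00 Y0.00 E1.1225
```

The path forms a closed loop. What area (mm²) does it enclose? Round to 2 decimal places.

Apply the shoelace formula to the sequence of (X, Y) vertices; enclosed area = 476.00 mm².

476.00 mm²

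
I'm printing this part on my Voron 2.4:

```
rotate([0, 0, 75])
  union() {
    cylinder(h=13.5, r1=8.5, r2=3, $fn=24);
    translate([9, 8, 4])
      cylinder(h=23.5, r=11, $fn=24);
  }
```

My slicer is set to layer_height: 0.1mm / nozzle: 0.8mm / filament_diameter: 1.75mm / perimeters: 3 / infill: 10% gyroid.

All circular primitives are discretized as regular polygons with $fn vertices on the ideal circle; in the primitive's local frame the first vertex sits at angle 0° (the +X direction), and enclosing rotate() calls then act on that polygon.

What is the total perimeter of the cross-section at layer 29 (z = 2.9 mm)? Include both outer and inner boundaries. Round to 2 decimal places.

At z = 2.9 mm: the cone (r1=8.5→r2=3) has section circumradius 7.319 here — a regular 24-gon (perimeter = 2·24·7.319·sin(180°/24) = 45.85 mm); the cylinder at (9, 8) is not intersected at this z (z outside [4, 27.5]); Combining (union): only the cone is present, so the union is just that shape — boundary = 45.85 mm; (rotated 75° about Z; rotation is an isometry so areas/perimeters/island counts are preserved). Overall, the cross-section is a single solid region. Total boundary length (outer) = 45.85 mm.

45.85 mm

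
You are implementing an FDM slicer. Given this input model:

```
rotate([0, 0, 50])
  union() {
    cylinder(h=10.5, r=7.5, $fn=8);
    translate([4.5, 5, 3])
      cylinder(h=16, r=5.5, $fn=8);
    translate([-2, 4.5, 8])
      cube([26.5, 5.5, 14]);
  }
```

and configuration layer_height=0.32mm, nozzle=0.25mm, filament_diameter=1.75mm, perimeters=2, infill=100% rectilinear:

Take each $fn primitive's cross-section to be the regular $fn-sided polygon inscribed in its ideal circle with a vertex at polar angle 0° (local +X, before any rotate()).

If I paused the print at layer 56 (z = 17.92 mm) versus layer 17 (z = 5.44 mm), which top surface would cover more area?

Layer 56 (z = 17.92): the cylinder is not intersected at this z (z outside [0, 10.5]); the r=5.5 cylinder at (4.5, 5) contributes a regular 8-gon of circumradius 5.5 (area = (8/2)·5.500²·sin(360°/8) = 85.56 mm²); the cube at (-2, 4.5) (footprint 26.5×5.5) is included at this height (area 145.75 mm²); Merging all regions: the regions partially overlap — summed areas 231.31 mm² minus the doubly-counted overlap 47.57 mm² gives 183.74 mm² — area = 183.74 mm²; (whole slice rotated 50° about Z — lengths, areas and connectivity unchanged). So its area = 183.74 mm². Layer 17 (z = 5.44): the r=7.5 cylinder contributes a regular 8-gon of circumradius 7.5 (area = (8/2)·7.500²·sin(360°/8) = 159.10 mm²); the cylinder at (4.5, 5): section is a regular 8-gon, circumradius r=5.5 (area = (8/2)·5.500²·sin(360°/8) = 85.56 mm²); the cube at (-2, 4.5) is not intersected at this z (z outside [8, 22]); Combining (union): the regions partially overlap — summed areas 244.66 mm² minus the doubly-counted overlap 39.60 mm² gives 205.05 mm² — area = 205.05 mm²; (whole slice rotated 50° about Z — lengths, areas and connectivity unchanged). So its area = 205.05 mm². Layer 17 is larger (205.05 vs 183.74 mm²).

layer 17 (z = 5.44 mm)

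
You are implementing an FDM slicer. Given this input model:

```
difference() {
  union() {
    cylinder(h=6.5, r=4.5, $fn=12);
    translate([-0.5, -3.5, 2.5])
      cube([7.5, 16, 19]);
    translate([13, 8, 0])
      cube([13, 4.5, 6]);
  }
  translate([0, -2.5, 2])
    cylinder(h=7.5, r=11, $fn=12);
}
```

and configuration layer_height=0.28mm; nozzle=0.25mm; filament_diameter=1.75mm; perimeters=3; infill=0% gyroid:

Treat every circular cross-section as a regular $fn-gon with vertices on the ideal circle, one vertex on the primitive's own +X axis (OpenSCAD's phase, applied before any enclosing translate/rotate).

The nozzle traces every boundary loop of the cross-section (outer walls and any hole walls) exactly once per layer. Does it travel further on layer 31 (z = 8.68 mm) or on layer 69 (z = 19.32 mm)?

layer 69 (z = 19.32 mm)

Layer 31 (z = 8.68): the cylinder is not intersected at this z (z outside [0, 6.5]); the cube at (-0.5, -3.5) is present — its section is the full 7.5×16 rectangle (perimeter 47.00 mm); the cube at (13, 8) does not reach this height (z outside [0, 6]); Merging all regions: only the 7.5×16 cube at (-0.5, -3.5) is present, so the union is just that shape — boundary = 47.00 mm; the cylinder at (0, -2.5): section is a regular 12-gon, circumradius r=11 (perimeter = 2·12·11.000·sin(180°/12) = 68.33 mm); After the difference (first − rest): starting from the result so far, the r=11 cylinder at (0, -2.5) partially overlaps it — only the 82.58 mm² overlap (of its 363.00 mm²) is removed, clipping the outline — boundary = 26.94 mm. So its perimeter = 26.94 mm. Layer 69 (z = 19.32): the cylinder does not reach this height (z outside [0, 6.5]); the cube at (-0.5, -3.5) (footprint 7.5×16) is included at this height (perimeter 47.00 mm); the cube at (13, 8) does not reach this height (z outside [0, 6]); Combining (union): only the 7.5×16 cube at (-0.5, -3.5) is present, so the union is just that shape — boundary = 47.00 mm; the cylinder at (0, -2.5) is absent (z outside [2, 9.5]); Taking the first minus the rest: none of the subtracted shapes is present at this height, so that combined region is unchanged — boundary = 47.00 mm. So its perimeter = 47.00 mm. Layer 69 is larger (47.00 vs 26.94 mm).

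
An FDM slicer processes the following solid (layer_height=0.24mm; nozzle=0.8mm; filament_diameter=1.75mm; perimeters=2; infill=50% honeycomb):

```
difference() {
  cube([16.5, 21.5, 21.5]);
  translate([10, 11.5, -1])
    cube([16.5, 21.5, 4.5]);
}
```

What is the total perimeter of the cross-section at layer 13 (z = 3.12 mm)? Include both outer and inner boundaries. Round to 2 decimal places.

At z = 3.12 mm: the cube is present — its section is the full 16.5×21.5 rectangle (perimeter 76.00 mm); the cube at (10, 11.5) (footprint 16.5×21.5) is included at this height (perimeter 76.00 mm); Subtracting the remaining from the first: starting from the 16.5×21.5 cube, the 16.5×21.5 cube at (10, 11.5) partially overlaps it — only the 65.00 mm² overlap (of its 354.75 mm²) is removed, clipping the outline — boundary = 76.00 mm. Overall, the cross-section is a single solid region. Total boundary length (outer) = 76.00 mm.

76.00 mm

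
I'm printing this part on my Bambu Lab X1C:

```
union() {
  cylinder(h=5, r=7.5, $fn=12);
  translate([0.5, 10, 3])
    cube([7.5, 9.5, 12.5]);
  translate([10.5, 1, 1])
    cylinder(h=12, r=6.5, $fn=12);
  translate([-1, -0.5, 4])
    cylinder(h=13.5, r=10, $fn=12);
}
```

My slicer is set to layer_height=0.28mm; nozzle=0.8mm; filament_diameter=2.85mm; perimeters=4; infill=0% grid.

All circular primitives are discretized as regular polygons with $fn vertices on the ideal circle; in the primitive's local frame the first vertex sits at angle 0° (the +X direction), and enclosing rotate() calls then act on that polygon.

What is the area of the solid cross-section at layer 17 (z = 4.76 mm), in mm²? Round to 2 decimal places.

464.31 mm²

At z = 4.76 mm: the r=7.5 cylinder contributes a regular 12-gon of circumradius 7.5 (area = (12/2)·7.500²·sin(360°/12) = 168.75 mm²); the cube at (0.5, 10) is present — its section is the full 7.5×9.5 rectangle (area 71.25 mm²); the cylinder at (10.5, 1): section is a regular 12-gon, circumradius r=6.5 (area = (12/2)·6.500²·sin(360°/12) = 126.75 mm²); the cylinder at (-1, -0.5): section is a regular 12-gon, circumradius r=10 (area = (12/2)·10.000²·sin(360°/12) = 300.00 mm²); Combining (union): the regions partially overlap — summed areas 666.75 mm² minus the doubly-counted overlap 202.44 mm² gives 464.31 mm² — area = 464.31 mm². Overall, the cross-section has 2 separate islands. Net area = 464.31 mm².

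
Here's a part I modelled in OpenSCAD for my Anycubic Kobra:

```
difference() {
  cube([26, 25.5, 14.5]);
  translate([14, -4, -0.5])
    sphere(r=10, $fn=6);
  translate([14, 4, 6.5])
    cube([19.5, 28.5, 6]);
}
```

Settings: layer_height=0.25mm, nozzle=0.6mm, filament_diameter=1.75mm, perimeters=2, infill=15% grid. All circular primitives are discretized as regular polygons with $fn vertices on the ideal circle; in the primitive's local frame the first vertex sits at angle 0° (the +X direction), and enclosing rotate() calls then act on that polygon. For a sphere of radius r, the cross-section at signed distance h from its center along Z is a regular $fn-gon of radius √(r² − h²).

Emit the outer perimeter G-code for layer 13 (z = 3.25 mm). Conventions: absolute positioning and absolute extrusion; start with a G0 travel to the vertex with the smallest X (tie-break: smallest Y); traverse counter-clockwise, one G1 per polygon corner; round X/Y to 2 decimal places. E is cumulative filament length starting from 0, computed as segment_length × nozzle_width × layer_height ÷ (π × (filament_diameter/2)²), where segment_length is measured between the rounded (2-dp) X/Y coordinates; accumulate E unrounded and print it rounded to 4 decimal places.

At z = 3.25 mm: the cube (footprint 26×25.5) is included at this height; the sphere at (14, -4): section is a regular 6-gon, circumradius = √(r²−h²) = √(10²−3.75²) = 9.270; the cube at (14, 4) does not reach this height (z outside [6.5, 12.5]); After the difference (first − rest): starting from the 26×25.5 cube, the r=10 sphere at (14, -4) partially overlaps it — only the 46.71 mm² overlap (of its 223.27 mm²) is removed, clipping the outline — 1 connected region. The outline is a single polygon with 8 vertices. Extrusion per mm of travel: 0.6 × 0.25 / (π × 0.875²) = 0.062363. Accumulating E over each segment gives final E = 6.7140.

G0 X0.00 Y0.00 Z3.25
G1 X7.04 Y0.00 E0.4390
G1 X9.36 Y4.03 E0.7290
G1 X18.64 Y4.03 E1.3078
G1 X20.96 Y0.00 E1.5977
G1 X26.00 Y0.00 E1.9121
G1 X26.00 Y25.50 E3.5023
G1 X0.00 Y25.50 E5.1237
G1 X0.00 Y0.00 E6.7140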